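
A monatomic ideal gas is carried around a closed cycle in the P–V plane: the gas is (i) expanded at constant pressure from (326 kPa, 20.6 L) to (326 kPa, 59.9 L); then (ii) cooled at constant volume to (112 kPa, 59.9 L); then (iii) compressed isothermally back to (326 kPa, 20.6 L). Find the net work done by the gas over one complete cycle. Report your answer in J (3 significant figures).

W_net ≈ 5650 J

Leg (i): W = PΔV = (326)(59.9 − 20.6) = 12812 J.
Leg (ii): W = 0.
Leg (iii): W = PᵢVᵢ ln(V_f/Vᵢ) = (6709) ln(20.6/59.9) = -7161 J.
W_net = 12812 − 7161 = 5651 J.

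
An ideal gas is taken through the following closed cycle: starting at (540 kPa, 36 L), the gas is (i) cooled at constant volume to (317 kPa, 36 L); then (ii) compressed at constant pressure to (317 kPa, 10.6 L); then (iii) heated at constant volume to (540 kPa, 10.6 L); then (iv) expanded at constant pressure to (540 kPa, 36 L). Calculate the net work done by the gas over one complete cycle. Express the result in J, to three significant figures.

W_net ≈ 5660 J

Constant-volume legs do no work.
W(ii) = (317)(10.6 − 36) = -8052 J; W(iv) = (540)(36 − 10.6) = 13716 J.
W_net = -8052 + 13716 = 5664 J (the clockwise enclosed area).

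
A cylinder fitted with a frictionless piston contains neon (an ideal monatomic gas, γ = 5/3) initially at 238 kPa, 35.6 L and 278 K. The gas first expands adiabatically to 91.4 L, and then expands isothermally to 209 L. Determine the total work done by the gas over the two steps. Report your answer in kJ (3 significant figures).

Step 1 (adiabatic): W = (P₁V₁ − P₂V₂)/(γ−1) = (8473 − 4519)/0.667 = 5931 J.
After step 1: P = 49.44 kPa, V = 91.4 L, T = 148.3 K.
Step 2 (isothermal): W = P₁V₁ ln(V₂/V₁) = (4519) ln(209/91.4) = 3738 J.
W_total = 5931 + 3738 = 9668 J.

W_total ≈ 9.67 kJ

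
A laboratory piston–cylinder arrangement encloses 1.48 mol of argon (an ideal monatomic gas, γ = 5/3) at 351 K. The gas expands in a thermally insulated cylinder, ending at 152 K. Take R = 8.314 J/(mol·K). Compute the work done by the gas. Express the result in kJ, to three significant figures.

W ≈ 3.67 kJ

Adiabatic ⇒ Q = 0, so W_by = −ΔU = nCᵥ(T₁ − T₂).
Cᵥ = 3R/2 = 12.47 J/(mol·K).
W = (1.48)(12.47)(351 − 152) = 3673 J.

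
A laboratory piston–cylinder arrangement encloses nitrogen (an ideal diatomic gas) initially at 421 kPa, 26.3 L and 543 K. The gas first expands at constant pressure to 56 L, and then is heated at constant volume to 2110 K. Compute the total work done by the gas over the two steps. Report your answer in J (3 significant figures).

W_total ≈ 12500 J

Step 1 (isobaric): W = PΔV = (421 kPa)(56 − 26.3 L) = 12504 J.
Step 2 (isochoric): W = 0 (constant volume).
W_total = 12504 + 0 = 12504 J.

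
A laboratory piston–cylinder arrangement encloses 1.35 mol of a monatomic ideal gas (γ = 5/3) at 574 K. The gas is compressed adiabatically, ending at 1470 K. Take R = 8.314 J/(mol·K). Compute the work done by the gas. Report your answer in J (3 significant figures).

W ≈ -15100 J

Adiabatic ⇒ Q = 0, so W_by = −ΔU = nCᵥ(T₁ − T₂).
Cᵥ = 3R/2 = 12.47 J/(mol·K).
W = (1.35)(12.47)(574 − 1470) = -15085 J.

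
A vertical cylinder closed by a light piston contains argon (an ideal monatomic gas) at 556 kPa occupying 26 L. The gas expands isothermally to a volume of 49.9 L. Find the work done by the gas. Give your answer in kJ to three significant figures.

W ≈ 9.42 kJ

Isothermal: W = nRT ln(V₂/V₁) = P₁V₁ ln(V₂/V₁).
P₁V₁ = (556 kPa)(26 L) = 14456 J.
W = 14456 × ln(49.9/26) = 14456 × 0.6519
W_by_gas = 9424 J.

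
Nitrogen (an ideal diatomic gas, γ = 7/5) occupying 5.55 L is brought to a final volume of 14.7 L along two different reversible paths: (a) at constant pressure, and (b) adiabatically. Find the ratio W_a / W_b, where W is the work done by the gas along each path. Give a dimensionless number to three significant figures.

W_a / W_b ≈ 2.04

Path (a) isobaric: W = P₁(V₂ − V₁) → W_a/(P₁V₁) = 1.649.
Path (b) adiabatic: W = P₁V₁(1 − (V₁/V₂)^(γ−1))/(γ−1) → W_b/(P₁V₁) = 0.8067.
W_a / W_b = 1.649 / 0.8067 = 2.044.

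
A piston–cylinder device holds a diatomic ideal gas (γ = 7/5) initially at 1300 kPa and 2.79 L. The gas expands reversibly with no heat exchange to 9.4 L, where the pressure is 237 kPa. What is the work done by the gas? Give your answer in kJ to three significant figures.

Adiabatic: W = (P₁V₁ − P₂V₂)/(γ − 1) with γ = 7/5.
P₁V₁ = 3627 J, P₂V₂ = 2228 J.
W = (3627 − 2228) / 0.4 = 3498 J.

W ≈ 3.50 kJ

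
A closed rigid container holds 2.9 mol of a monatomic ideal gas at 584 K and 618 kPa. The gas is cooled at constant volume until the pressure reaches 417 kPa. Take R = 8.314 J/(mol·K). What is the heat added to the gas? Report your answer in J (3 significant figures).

Q ≈ -6870 J

Constant volume ⇒ W = 0, so Q = ΔU = nCᵥΔT with Cᵥ = 3R/2 = 12.47 J/(mol·K).
At constant V, T₂/T₁ = P₂/P₁ ⇒ ΔT = T₁(P₂/P₁ − 1) = 584·(417/618 − 1) = -189.9 K.
ΔU = (2.9)(12.47)(-189.9) = -6869 J.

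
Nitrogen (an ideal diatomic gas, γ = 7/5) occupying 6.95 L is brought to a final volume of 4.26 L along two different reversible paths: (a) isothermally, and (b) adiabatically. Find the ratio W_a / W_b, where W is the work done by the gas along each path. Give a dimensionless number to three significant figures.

Path (a) isothermal: W = P₁V₁ ln(V₂/V₁) → W_a/(P₁V₁) = -0.4895.
Path (b) adiabatic: W = P₁V₁(1 − (V₁/V₂)^(γ−1))/(γ−1) → W_b/(P₁V₁) = -0.5407.
W_a / W_b = -0.4895 / -0.5407 = 0.9053.

W_a / W_b ≈ 0.905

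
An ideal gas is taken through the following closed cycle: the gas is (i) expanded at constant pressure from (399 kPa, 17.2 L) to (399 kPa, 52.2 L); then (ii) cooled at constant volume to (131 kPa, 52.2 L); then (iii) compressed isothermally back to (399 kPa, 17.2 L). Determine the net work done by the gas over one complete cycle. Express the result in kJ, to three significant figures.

W_net ≈ 6.37 kJ

Leg (i): W = PΔV = (399)(52.2 − 17.2) = 13965 J.
Leg (ii): W = 0.
Leg (iii): W = PᵢVᵢ ln(V_f/Vᵢ) = (6838) ln(17.2/52.2) = -7592 J.
W_net = 13965 − 7592 = 6373 J.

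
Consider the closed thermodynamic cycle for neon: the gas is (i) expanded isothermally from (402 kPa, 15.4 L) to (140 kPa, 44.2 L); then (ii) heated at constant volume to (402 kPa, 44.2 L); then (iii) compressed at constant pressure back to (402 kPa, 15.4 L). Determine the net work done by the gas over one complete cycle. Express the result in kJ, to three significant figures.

Leg (i): W = PᵢVᵢ ln(V_f/Vᵢ) = (6191) ln(44.2/15.4) = 6527 J.
Leg (ii): W = 0.
Leg (iii): W = PΔV = (402)(15.4 − 44.2) = -11578 J.
W_net = 6527 − 11578 = -5050 J.

W_net ≈ -5.05 kJ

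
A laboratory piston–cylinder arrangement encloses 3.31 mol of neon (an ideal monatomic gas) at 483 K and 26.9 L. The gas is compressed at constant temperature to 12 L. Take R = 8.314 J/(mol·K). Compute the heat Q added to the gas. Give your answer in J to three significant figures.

Q ≈ -10700 J

Isothermal ⇒ ΔU = 0, so Q = W = nRT ln(V₂/V₁).
Q = (3.31)(8.314)(483) ln(12/26.9) = 13292 × -0.8072 = -10729 J.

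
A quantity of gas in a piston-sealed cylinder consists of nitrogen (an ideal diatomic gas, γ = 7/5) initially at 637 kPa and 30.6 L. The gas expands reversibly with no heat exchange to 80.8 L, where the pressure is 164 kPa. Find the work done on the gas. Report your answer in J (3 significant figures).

W ≈ -15600 J

Adiabatic: W = (P₁V₁ − P₂V₂)/(γ − 1) with γ = 7/5.
P₁V₁ = 19492 J, P₂V₂ = 13251 J.
W = (19492 − 13251) / 0.4 = 15603 J.
Work on gas = −W_by = -15603 J.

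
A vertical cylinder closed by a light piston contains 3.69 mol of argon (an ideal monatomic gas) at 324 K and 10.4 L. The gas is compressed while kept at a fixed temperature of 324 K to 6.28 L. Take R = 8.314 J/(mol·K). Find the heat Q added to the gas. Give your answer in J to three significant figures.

Q ≈ -5010 J

Isothermal ⇒ ΔU = 0, so Q = W = nRT ln(V₂/V₁).
Q = (3.69)(8.314)(324) ln(6.28/10.4) = 9940 × -0.5044 = -5014 J.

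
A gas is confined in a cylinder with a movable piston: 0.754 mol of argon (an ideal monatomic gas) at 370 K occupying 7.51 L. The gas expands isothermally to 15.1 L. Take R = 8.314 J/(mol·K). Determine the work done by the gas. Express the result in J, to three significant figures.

W ≈ 1620 J

Isothermal: W = nRT ln(V₂/V₁).
W = (0.754)(8.314)(370) × ln(15.1/7.51)
  = 2319 × 0.6985
W_by_gas = 1620 J.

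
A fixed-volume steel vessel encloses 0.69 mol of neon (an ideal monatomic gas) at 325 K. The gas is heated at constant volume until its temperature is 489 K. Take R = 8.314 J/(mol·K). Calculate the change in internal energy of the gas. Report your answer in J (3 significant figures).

ΔU ≈ 1410 J

Constant volume ⇒ W = 0, so Q = ΔU = nCᵥΔT with Cᵥ = 3R/2 = 12.47 J/(mol·K).
ΔU = (0.69)(12.47)(489 − 325) = 1411 J.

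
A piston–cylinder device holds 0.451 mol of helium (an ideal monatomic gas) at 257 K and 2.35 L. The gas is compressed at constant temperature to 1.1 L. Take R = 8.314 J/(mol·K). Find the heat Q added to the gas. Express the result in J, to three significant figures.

Q ≈ -732 J

Isothermal ⇒ ΔU = 0, so Q = W = nRT ln(V₂/V₁).
Q = (0.451)(8.314)(257) ln(1.1/2.35) = 963.7 × -0.7591 = -731.5 J.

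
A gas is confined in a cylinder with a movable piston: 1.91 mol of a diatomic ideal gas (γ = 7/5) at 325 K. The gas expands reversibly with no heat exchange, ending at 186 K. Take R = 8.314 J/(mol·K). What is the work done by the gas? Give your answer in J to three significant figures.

Adiabatic ⇒ Q = 0, so W_by = −ΔU = nCᵥ(T₁ − T₂).
Cᵥ = 5R/2 = 20.79 J/(mol·K).
W = (1.91)(20.79)(325 − 186) = 5518 J.

W ≈ 5520 J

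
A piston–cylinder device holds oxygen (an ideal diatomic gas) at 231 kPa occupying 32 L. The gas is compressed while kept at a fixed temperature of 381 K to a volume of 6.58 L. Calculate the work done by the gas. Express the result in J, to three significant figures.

W ≈ -11700 J

Isothermal: W = nRT ln(V₂/V₁) = P₁V₁ ln(V₂/V₁).
P₁V₁ = (231 kPa)(32 L) = 7392 J.
W = 7392 × ln(6.58/32) = 7392 × -1.582
W_by_gas = -11692 J.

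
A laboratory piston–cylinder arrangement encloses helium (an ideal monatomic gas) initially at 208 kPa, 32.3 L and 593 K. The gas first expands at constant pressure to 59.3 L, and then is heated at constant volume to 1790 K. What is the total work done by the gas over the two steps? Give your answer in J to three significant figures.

Step 1 (isobaric): W = PΔV = (208 kPa)(59.3 − 32.3 L) = 5616 J.
Step 2 (isochoric): W = 0 (constant volume).
W_total = 5616 + 0 = 5616 J.

W_total ≈ 5620 J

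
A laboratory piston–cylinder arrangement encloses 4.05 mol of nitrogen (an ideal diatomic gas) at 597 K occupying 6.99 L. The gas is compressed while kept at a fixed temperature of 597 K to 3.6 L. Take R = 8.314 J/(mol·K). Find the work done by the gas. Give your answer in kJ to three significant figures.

Isothermal: W = nRT ln(V₂/V₁).
W = (4.05)(8.314)(597) × ln(3.6/6.99)
  = 20102 × -0.6635
W_by_gas = -13339 J.

W ≈ -13.3 kJ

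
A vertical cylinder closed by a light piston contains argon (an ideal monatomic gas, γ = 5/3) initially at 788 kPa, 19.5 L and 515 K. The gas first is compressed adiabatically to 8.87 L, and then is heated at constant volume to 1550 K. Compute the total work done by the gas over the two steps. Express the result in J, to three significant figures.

W_total ≈ -15900 J

Step 1 (adiabatic): W = (P₁V₁ − P₂V₂)/(γ−1) = (15366 − 25980)/0.667 = -15921 J.
Step 2 (isochoric): W = 0 (constant volume).
W_total = -15921 + 0 = -15921 J.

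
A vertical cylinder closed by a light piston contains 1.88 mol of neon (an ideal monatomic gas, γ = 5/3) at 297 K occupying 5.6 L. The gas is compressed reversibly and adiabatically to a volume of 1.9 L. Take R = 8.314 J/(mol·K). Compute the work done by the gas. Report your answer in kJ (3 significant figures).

Adiabatic: TV^(γ−1) = const with γ = 5/3.
T₂ = T₁ (V₁/V₂)^(γ−1) = 297 × (5.6/1.9)^0.667 = 297 × 2.056 = 610.5 K.
W_by = nCᵥ(T₁ − T₂) = (1.88)(12.47)(297 − 610.5) = -7351 J.

W ≈ -7.35 kJ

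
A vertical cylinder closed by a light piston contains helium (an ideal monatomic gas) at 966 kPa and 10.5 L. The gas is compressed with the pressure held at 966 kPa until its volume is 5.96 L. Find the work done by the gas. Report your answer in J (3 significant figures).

W ≈ -4390 J

Isobaric: W = P ΔV.
W = (966 kPa)(5.96 − 10.5 L) = (966)(-4.54) = -4386 J.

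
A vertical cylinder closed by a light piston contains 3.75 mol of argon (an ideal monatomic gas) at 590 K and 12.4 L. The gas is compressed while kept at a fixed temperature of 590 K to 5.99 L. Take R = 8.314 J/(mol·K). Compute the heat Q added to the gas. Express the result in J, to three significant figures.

Isothermal ⇒ ΔU = 0, so Q = W = nRT ln(V₂/V₁).
Q = (3.75)(8.314)(590) ln(5.99/12.4) = 18395 × -0.7276 = -13384 J.

Q ≈ -13400 J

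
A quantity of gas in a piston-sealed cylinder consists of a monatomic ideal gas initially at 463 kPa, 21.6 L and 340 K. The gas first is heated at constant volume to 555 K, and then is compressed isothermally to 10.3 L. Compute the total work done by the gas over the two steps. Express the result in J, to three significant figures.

Step 1 (isochoric): W = 0 (constant volume).
After step 1: P = 755.8 kPa (V unchanged).
Step 2 (isothermal): W = P₁V₁ ln(V₂/V₁) = (16325) ln(10.3/21.6) = -12089 J.
W_total = 0 − 12089 = -12089 J.

W_total ≈ -12100 J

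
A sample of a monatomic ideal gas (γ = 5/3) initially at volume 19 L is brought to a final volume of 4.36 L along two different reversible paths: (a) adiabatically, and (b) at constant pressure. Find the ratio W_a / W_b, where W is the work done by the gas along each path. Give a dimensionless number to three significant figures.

Path (a) adiabatic: W = P₁V₁(1 − (V₁/V₂)^(γ−1))/(γ−1) → W_a/(P₁V₁) = -2.502.
Path (b) isobaric: W = P₁(V₂ − V₁) → W_b/(P₁V₁) = -0.7705.
W_a / W_b = -2.502 / -0.7705 = 3.247.

W_a / W_b ≈ 3.25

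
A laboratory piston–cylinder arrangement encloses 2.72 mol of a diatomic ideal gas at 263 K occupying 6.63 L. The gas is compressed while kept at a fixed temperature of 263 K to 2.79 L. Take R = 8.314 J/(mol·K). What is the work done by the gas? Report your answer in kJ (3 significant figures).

W ≈ -5.15 kJ

Isothermal: W = nRT ln(V₂/V₁).
W = (2.72)(8.314)(263) × ln(2.79/6.63)
  = 5948 × -0.8656
W_by_gas = -5148 J.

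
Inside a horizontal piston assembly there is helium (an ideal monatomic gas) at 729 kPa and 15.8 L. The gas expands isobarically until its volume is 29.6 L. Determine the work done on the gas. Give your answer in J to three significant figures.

W ≈ -10100 J

Isobaric: W = P ΔV.
W = (729 kPa)(29.6 − 15.8 L) = (729)(13.8) = 10060 J.
Work on gas = −W_by = -10060 J.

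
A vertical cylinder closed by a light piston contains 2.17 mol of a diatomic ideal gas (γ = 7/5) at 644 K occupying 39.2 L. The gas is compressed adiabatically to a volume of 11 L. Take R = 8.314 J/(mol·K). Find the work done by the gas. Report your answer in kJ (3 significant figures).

Adiabatic: TV^(γ−1) = const with γ = 7/5.
T₂ = T₁ (V₁/V₂)^(γ−1) = 644 × (39.2/11)^0.4 = 644 × 1.662 = 1071 K.
W_by = nCᵥ(T₁ − T₂) = (2.17)(20.79)(644 − 1071) = -19243 J.

W ≈ -19.2 kJ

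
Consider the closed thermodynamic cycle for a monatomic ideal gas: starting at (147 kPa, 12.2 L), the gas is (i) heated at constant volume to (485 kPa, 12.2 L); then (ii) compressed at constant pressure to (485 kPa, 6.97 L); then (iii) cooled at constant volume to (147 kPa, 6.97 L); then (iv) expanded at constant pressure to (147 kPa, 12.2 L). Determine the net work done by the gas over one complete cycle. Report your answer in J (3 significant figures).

Constant-volume legs do no work.
W(ii) = (485)(6.97 − 12.2) = -2537 J; W(iv) = (147)(12.2 − 6.97) = 768.8 J.
W_net = -2537 + 768.8 = -1768 J (the counter-clockwise enclosed area).

W_net ≈ -1770 J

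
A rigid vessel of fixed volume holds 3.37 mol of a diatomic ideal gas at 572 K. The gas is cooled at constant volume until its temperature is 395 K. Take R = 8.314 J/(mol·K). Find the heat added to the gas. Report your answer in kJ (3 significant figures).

Constant volume ⇒ W = 0, so Q = ΔU = nCᵥΔT with Cᵥ = 5R/2 = 20.79 J/(mol·K).
ΔU = (3.37)(20.79)(395 − 572) = -12398 J.

Q ≈ -12.4 kJ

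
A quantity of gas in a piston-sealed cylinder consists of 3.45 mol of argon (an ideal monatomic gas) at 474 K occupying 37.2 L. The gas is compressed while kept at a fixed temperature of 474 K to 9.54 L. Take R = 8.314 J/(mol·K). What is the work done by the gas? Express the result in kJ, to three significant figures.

Isothermal: W = nRT ln(V₂/V₁).
W = (3.45)(8.314)(474) × ln(9.54/37.2)
  = 13596 × -1.361
W_by_gas = -18501 J.

W ≈ -18.5 kJ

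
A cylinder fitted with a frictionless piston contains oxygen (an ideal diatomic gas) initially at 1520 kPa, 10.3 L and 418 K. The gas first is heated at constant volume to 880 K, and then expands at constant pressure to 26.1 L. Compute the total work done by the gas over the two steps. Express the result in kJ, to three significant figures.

Step 1 (isochoric): W = 0 (constant volume).
After step 1: P = 3200 kPa (V unchanged).
Step 2 (isobaric): W = PΔV = (3200 kPa)(26.1 − 10.3 L) = 50560 J.
W_total = 0 + 50560 = 50560 J.

W_total ≈ 50.6 kJ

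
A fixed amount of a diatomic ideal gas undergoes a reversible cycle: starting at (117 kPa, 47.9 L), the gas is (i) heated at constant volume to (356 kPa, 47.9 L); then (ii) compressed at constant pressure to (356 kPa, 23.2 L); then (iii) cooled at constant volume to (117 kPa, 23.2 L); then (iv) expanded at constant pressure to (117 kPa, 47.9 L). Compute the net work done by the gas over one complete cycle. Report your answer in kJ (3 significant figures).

Constant-volume legs do no work.
W(ii) = (356)(23.2 − 47.9) = -8793 J; W(iv) = (117)(47.9 − 23.2) = 2890 J.
W_net = -8793 + 2890 = -5903 J (the counter-clockwise enclosed area).

W_net ≈ -5.90 kJ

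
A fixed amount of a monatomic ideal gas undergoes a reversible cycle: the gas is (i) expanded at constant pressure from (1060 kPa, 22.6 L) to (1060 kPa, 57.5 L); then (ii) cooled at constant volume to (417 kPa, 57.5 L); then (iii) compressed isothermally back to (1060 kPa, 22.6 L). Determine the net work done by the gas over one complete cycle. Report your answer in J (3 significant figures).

W_net ≈ 14600 J

Leg (i): W = PΔV = (1060)(57.5 − 22.6) = 36994 J.
Leg (ii): W = 0.
Leg (iii): W = PᵢVᵢ ln(V_f/Vᵢ) = (23978) ln(22.6/57.5) = -22391 J.
W_net = 36994 − 22391 = 14603 J.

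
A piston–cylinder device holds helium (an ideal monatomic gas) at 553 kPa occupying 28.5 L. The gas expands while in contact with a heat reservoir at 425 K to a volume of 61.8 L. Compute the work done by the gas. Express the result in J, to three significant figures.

W ≈ 12200 J

Isothermal: W = nRT ln(V₂/V₁) = P₁V₁ ln(V₂/V₁).
P₁V₁ = (553 kPa)(28.5 L) = 15760 J.
W = 15760 × ln(61.8/28.5) = 15760 × 0.774
W_by_gas = 12199 J.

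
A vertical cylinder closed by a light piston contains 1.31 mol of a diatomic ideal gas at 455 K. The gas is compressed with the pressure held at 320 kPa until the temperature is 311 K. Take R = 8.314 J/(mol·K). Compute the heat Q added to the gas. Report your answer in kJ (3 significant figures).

Isobaric: W = nRΔT = (1.31)(8.314)(-144) = -1568 J.
ΔU = nCᵥΔT with Cᵥ = 5R/2: ΔU = (1.31)(20.79)(-144) = -3921 J.
Q = ΔU + W = -3921 − 1568 = -5489 J.

Q ≈ -5.49 kJ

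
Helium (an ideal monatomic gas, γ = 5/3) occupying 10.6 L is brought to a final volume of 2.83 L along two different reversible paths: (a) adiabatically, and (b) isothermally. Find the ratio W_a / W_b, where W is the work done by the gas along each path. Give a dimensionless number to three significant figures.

W_a / W_b ≈ 1.60

Path (a) adiabatic: W = P₁V₁(1 − (V₁/V₂)^(γ−1))/(γ−1) → W_a/(P₁V₁) = -2.118.
Path (b) isothermal: W = P₁V₁ ln(V₂/V₁) → W_b/(P₁V₁) = -1.321.
W_a / W_b = -2.118 / -1.321 = 1.604.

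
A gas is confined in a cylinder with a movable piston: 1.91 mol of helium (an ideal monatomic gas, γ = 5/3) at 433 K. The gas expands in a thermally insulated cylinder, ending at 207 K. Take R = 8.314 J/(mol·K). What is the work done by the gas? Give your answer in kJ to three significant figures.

Adiabatic ⇒ Q = 0, so W_by = −ΔU = nCᵥ(T₁ − T₂).
Cᵥ = 3R/2 = 12.47 J/(mol·K).
W = (1.91)(12.47)(433 − 207) = 5383 J.

W ≈ 5.38 kJ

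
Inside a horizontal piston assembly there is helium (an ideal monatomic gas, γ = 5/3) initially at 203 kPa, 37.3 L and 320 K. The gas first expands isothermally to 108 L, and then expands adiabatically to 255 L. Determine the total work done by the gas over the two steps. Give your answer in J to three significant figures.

W_total ≈ 13000 J

Step 1 (isothermal): W = P₁V₁ ln(V₂/V₁) = (7572) ln(108/37.3) = 8050 J.
After step 1: P = 70.11 kPa, V = 108 L, T = 320 K.
Step 2 (adiabatic): W = (P₁V₁ − P₂V₂)/(γ−1) = (7572 − 4270)/0.667 = 4952 J.
W_total = 8050 + 4952 = 13002 J.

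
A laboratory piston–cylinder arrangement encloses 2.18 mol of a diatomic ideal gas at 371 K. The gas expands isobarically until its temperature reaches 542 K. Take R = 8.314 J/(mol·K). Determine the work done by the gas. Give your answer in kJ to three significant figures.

Isobaric: W = P ΔV = nR ΔT.
W = (2.18)(8.314)(542 − 371) = 3099 J.

W ≈ 3.10 kJ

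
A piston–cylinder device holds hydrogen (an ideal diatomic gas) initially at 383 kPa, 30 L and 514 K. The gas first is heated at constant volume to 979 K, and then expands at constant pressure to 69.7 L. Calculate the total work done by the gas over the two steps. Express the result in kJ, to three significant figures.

W_total ≈ 29.0 kJ

Step 1 (isochoric): W = 0 (constant volume).
After step 1: P = 729.5 kPa (V unchanged).
Step 2 (isobaric): W = PΔV = (729.5 kPa)(69.7 − 30 L) = 28961 J.
W_total = 0 + 28961 = 28961 J.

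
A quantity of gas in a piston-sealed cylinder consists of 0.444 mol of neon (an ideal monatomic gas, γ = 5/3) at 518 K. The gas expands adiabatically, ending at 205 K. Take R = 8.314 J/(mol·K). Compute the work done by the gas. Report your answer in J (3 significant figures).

W ≈ 1730 J

Adiabatic ⇒ Q = 0, so W_by = −ΔU = nCᵥ(T₁ − T₂).
Cᵥ = 3R/2 = 12.47 J/(mol·K).
W = (0.444)(12.47)(518 − 205) = 1733 J.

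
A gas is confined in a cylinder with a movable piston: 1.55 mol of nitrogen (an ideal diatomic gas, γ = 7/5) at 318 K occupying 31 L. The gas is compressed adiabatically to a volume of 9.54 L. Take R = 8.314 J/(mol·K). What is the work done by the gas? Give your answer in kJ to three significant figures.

W ≈ -6.17 kJ

Adiabatic: TV^(γ−1) = const with γ = 7/5.
T₂ = T₁ (V₁/V₂)^(γ−1) = 318 × (31/9.54)^0.4 = 318 × 1.602 = 509.5 K.
W_by = nCᵥ(T₁ − T₂) = (1.55)(20.79)(318 − 509.5) = -6170 J.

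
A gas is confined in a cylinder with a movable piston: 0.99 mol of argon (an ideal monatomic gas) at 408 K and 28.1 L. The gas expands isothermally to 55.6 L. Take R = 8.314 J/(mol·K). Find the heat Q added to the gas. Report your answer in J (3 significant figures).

Q ≈ 2290 J

Isothermal ⇒ ΔU = 0, so Q = W = nRT ln(V₂/V₁).
Q = (0.99)(8.314)(408) ln(55.6/28.1) = 3358 × 0.6824 = 2292 J.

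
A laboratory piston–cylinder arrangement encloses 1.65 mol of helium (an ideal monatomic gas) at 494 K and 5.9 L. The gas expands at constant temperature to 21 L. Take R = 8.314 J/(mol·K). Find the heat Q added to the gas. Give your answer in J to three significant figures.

Q ≈ 8600 J

Isothermal ⇒ ΔU = 0, so Q = W = nRT ln(V₂/V₁).
Q = (1.65)(8.314)(494) ln(21/5.9) = 6777 × 1.27 = 8604 J.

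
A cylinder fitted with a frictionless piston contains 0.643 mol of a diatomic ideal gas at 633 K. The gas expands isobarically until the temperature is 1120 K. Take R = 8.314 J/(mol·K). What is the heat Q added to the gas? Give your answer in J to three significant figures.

Q ≈ 9110 J

Isobaric: W = nRΔT = (0.643)(8.314)(487) = 2603 J.
ΔU = nCᵥΔT with Cᵥ = 5R/2: ΔU = (0.643)(20.79)(487) = 6509 J.
Q = ΔU + W = 6509 + 2603 = 9112 J.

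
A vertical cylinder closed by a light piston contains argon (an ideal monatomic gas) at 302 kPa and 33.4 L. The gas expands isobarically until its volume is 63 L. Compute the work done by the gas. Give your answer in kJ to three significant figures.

Isobaric: W = P ΔV.
W = (302 kPa)(63 − 33.4 L) = (302)(29.6) = 8939 J.

W ≈ 8.94 kJ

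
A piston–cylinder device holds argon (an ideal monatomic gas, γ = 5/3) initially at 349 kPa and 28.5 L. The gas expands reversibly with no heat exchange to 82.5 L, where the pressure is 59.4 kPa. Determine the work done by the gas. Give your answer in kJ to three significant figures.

W ≈ 7.57 kJ

Adiabatic: W = (P₁V₁ − P₂V₂)/(γ − 1) with γ = 5/3.
P₁V₁ = 9946 J, P₂V₂ = 4900 J.
W = (9946 − 4900) / 0.6667 = 7569 J.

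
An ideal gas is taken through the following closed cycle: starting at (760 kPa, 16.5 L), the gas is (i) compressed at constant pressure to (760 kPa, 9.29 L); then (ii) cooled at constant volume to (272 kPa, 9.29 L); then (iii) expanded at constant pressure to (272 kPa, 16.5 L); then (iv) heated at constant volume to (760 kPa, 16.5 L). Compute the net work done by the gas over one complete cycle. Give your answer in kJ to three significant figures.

W_net ≈ -3.52 kJ

Constant-volume legs do no work.
W(i) = (760)(9.29 − 16.5) = -5480 J; W(iii) = (272)(16.5 − 9.29) = 1961 J.
W_net = -5480 + 1961 = -3518 J (the counter-clockwise enclosed area).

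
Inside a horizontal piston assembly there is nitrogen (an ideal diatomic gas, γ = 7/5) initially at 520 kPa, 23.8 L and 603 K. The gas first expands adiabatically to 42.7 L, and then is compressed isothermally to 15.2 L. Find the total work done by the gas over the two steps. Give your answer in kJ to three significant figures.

Step 1 (adiabatic): W = (P₁V₁ − P₂V₂)/(γ−1) = (12376 − 9796)/0.4 = 6450 J.
After step 1: P = 229.4 kPa, V = 42.7 L, T = 477.3 K.
Step 2 (isothermal): W = P₁V₁ ln(V₂/V₁) = (9796) ln(15.2/42.7) = -10118 J.
W_total = 6450 − 10118 = -3668 J.

W_total ≈ -3.67 kJ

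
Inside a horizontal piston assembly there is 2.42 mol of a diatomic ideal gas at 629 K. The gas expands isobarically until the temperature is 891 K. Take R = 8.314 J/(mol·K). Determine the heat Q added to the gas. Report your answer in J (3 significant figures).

Q ≈ 18400 J

Isobaric: W = nRΔT = (2.42)(8.314)(262) = 5271 J.
ΔU = nCᵥΔT with Cᵥ = 5R/2: ΔU = (2.42)(20.79)(262) = 13179 J.
Q = ΔU + W = 13179 + 5271 = 18450 J.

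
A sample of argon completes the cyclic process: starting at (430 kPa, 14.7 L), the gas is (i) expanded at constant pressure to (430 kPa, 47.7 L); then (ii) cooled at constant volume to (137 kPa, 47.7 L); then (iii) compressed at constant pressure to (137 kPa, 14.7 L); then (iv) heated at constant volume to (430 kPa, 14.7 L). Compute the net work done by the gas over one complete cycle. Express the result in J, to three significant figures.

W_net ≈ 9670 J

Constant-volume legs do no work.
W(i) = (430)(47.7 − 14.7) = 14190 J; W(iii) = (137)(14.7 − 47.7) = -4521 J.
W_net = 14190 − 4521 = 9669 J (the clockwise enclosed area).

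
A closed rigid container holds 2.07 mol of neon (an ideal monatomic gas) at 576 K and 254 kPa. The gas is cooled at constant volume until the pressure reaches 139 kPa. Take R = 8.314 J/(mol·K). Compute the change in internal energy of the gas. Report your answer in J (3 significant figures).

ΔU ≈ -6730 J

Constant volume ⇒ W = 0, so Q = ΔU = nCᵥΔT with Cᵥ = 3R/2 = 12.47 J/(mol·K).
At constant V, T₂/T₁ = P₂/P₁ ⇒ ΔT = T₁(P₂/P₁ − 1) = 576·(139/254 − 1) = -260.8 K.
ΔU = (2.07)(12.47)(-260.8) = -6732 J.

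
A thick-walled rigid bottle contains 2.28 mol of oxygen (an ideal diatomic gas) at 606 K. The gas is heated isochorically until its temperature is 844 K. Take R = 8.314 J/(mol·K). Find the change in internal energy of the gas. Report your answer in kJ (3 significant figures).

ΔU ≈ 11.3 kJ

Constant volume ⇒ W = 0, so Q = ΔU = nCᵥΔT with Cᵥ = 5R/2 = 20.79 J/(mol·K).
ΔU = (2.28)(20.79)(844 − 606) = 11279 J.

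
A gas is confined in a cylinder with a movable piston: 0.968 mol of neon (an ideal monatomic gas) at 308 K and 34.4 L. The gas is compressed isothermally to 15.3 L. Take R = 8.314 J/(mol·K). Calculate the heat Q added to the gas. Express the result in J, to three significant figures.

Q ≈ -2010 J

Isothermal ⇒ ΔU = 0, so Q = W = nRT ln(V₂/V₁).
Q = (0.968)(8.314)(308) ln(15.3/34.4) = 2479 × -0.8102 = -2008 J.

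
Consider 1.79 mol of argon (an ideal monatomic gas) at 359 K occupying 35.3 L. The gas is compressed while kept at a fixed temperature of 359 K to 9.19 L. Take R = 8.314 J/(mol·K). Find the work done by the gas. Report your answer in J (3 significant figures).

Isothermal: W = nRT ln(V₂/V₁).
W = (1.79)(8.314)(359) × ln(9.19/35.3)
  = 5343 × -1.346
W_by_gas = -7190 J.

W ≈ -7190 J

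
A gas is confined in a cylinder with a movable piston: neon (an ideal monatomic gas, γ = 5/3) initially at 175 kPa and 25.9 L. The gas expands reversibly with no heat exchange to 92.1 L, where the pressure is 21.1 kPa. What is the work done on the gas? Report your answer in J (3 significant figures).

Adiabatic: W = (P₁V₁ − P₂V₂)/(γ − 1) with γ = 5/3.
P₁V₁ = 4532 J, P₂V₂ = 1943 J.
W = (4532 − 1943) / 0.6667 = 3884 J.
Work on gas = −W_by = -3884 J.

W ≈ -3880 J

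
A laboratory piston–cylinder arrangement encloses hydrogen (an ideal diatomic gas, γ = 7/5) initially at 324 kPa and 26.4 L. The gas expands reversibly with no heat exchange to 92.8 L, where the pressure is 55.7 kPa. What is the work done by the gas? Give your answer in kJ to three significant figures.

W ≈ 8.46 kJ

Adiabatic: W = (P₁V₁ − P₂V₂)/(γ − 1) with γ = 7/5.
P₁V₁ = 8554 J, P₂V₂ = 5169 J.
W = (8554 − 5169) / 0.4 = 8462 J.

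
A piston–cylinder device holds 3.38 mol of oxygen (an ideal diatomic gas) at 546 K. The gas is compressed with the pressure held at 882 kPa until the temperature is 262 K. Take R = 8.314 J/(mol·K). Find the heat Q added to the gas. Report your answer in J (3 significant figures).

Isobaric: W = nRΔT = (3.38)(8.314)(-284) = -7981 J.
ΔU = nCᵥΔT with Cᵥ = 5R/2: ΔU = (3.38)(20.79)(-284) = -19952 J.
Q = ΔU + W = -19952 − 7981 = -27933 J.

Q ≈ -27900 J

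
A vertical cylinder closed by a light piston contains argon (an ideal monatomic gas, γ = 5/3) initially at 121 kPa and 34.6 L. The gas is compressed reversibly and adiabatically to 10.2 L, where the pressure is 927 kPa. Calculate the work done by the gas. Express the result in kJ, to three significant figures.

W ≈ -7.90 kJ

Adiabatic: W = (P₁V₁ − P₂V₂)/(γ − 1) with γ = 5/3.
P₁V₁ = 4187 J, P₂V₂ = 9455 J.
W = (4187 − 9455) / 0.6667 = -7903 J.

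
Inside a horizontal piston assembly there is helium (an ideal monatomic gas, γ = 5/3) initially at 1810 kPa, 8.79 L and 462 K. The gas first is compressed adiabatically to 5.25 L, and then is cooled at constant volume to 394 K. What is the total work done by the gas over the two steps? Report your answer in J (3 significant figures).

W_total ≈ -9780 J

Step 1 (adiabatic): W = (P₁V₁ − P₂V₂)/(γ−1) = (15910 − 22433)/0.667 = -9785 J.
Step 2 (isochoric): W = 0 (constant volume).
W_total = -9785 + 0 = -9785 J.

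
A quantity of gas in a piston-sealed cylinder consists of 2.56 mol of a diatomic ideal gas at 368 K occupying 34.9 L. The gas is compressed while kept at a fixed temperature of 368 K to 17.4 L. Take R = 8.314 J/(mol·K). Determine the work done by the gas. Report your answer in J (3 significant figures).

Isothermal: W = nRT ln(V₂/V₁).
W = (2.56)(8.314)(368) × ln(17.4/34.9)
  = 7832 × -0.696
W_by_gas = -5452 J.

W ≈ -5450 J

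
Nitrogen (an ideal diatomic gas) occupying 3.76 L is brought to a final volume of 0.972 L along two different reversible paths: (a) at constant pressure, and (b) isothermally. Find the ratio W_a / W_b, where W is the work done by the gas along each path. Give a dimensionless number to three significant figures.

W_a / W_b ≈ 0.548

Path (a) isobaric: W = P₁(V₂ − V₁) → W_a/(P₁V₁) = -0.7415.
Path (b) isothermal: W = P₁V₁ ln(V₂/V₁) → W_b/(P₁V₁) = -1.353.
W_a / W_b = -0.7415 / -1.353 = 0.5481.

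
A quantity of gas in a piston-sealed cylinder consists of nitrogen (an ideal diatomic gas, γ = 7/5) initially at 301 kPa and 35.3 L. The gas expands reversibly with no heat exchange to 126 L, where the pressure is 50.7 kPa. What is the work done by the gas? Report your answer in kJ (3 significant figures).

W ≈ 10.6 kJ

Adiabatic: W = (P₁V₁ − P₂V₂)/(γ − 1) with γ = 7/5.
P₁V₁ = 10625 J, P₂V₂ = 6388 J.
W = (10625 − 6388) / 0.4 = 10593 J.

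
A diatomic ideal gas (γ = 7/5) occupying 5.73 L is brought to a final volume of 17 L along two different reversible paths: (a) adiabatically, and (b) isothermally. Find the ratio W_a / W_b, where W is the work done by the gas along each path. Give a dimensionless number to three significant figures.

Path (a) adiabatic: W = P₁V₁(1 − (V₁/V₂)^(γ−1))/(γ−1) → W_a/(P₁V₁) = 0.8818.
Path (b) isothermal: W = P₁V₁ ln(V₂/V₁) → W_b/(P₁V₁) = 1.087.
W_a / W_b = 0.8818 / 1.087 = 0.8109.

W_a / W_b ≈ 0.811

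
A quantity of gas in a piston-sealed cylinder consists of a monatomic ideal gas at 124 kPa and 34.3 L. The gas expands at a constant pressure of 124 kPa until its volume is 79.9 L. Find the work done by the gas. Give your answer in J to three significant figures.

Isobaric: W = P ΔV.
W = (124 kPa)(79.9 − 34.3 L) = (124)(45.6) = 5654 J.

W ≈ 5650 J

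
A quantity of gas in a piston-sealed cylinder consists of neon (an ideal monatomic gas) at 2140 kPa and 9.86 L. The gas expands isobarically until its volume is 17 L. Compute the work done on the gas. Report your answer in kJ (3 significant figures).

Isobaric: W = P ΔV.
W = (2140 kPa)(17 − 9.86 L) = (2140)(7.14) = 15280 J.
Work on gas = −W_by = -15280 J.

W ≈ -15.3 kJ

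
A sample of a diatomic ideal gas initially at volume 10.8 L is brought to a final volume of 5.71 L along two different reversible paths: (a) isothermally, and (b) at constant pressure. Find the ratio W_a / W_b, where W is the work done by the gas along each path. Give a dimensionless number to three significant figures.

W_a / W_b ≈ 1.35

Path (a) isothermal: W = P₁V₁ ln(V₂/V₁) → W_a/(P₁V₁) = -0.6373.
Path (b) isobaric: W = P₁(V₂ − V₁) → W_b/(P₁V₁) = -0.4713.
W_a / W_b = -0.6373 / -0.4713 = 1.352.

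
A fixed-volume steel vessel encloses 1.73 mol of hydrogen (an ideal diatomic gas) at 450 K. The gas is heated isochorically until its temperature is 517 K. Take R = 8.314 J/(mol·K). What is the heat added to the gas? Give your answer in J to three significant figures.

Q ≈ 2410 J

Constant volume ⇒ W = 0, so Q = ΔU = nCᵥΔT with Cᵥ = 5R/2 = 20.79 J/(mol·K).
ΔU = (1.73)(20.79)(517 − 450) = 2409 J.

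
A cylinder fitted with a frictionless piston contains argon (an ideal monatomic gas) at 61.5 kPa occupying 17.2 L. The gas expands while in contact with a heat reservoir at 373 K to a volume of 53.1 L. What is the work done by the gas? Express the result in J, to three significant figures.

Isothermal: W = nRT ln(V₂/V₁) = P₁V₁ ln(V₂/V₁).
P₁V₁ = (61.5 kPa)(17.2 L) = 1058 J.
W = 1058 × ln(53.1/17.2) = 1058 × 1.127
W_by_gas = 1192 J.

W ≈ 1190 J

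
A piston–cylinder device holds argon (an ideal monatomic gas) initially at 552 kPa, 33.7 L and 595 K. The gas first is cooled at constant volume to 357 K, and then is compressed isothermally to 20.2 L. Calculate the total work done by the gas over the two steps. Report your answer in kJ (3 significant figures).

Step 1 (isochoric): W = 0 (constant volume).
After step 1: P = 331.2 kPa (V unchanged).
Step 2 (isothermal): W = P₁V₁ ln(V₂/V₁) = (11161) ln(20.2/33.7) = -5713 J.
W_total = 0 − 5713 = -5713 J.

W_total ≈ -5.71 kJ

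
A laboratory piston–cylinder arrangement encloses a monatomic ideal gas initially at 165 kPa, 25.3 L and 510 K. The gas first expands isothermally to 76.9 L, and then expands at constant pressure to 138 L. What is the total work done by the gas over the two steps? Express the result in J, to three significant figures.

Step 1 (isothermal): W = P₁V₁ ln(V₂/V₁) = (4174) ln(76.9/25.3) = 4641 J.
After step 1: P = 54.28 kPa, V = 76.9 L, T = 510 K.
Step 2 (isobaric): W = PΔV = (54.28 kPa)(138 − 76.9 L) = 3317 J.
W_total = 4641 + 3317 = 7958 J.

W_total ≈ 7960 J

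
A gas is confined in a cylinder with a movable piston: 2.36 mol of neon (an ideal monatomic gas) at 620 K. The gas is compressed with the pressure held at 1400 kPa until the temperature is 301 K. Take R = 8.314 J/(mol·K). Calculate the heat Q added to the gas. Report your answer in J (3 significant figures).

Isobaric: W = nRΔT = (2.36)(8.314)(-319) = -6259 J.
ΔU = nCᵥΔT with Cᵥ = 3R/2: ΔU = (2.36)(12.47)(-319) = -9389 J.
Q = ΔU + W = -9389 − 6259 = -15648 J.

Q ≈ -15600 J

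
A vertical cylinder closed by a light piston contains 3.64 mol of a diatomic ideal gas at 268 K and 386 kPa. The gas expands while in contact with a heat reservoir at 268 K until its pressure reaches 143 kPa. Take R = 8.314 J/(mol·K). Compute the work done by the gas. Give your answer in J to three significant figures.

Isothermal process: W = nRT ln(V₂/V₁) = nRT ln(P₁/P₂).
W = (3.64)(8.314)(268) × ln(386/143)
  = 8110 × ln(2.699) = 8110 × 0.993
W_by_gas = 8054 J.

W ≈ 8050 J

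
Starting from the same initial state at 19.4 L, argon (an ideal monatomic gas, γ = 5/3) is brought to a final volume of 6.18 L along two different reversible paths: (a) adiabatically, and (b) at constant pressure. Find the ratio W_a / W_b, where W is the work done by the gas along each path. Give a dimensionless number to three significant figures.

W_a / W_b ≈ 2.52

Path (a) adiabatic: W = P₁V₁(1 − (V₁/V₂)^(γ−1))/(γ−1) → W_a/(P₁V₁) = -1.716.
Path (b) isobaric: W = P₁(V₂ − V₁) → W_b/(P₁V₁) = -0.6814.
W_a / W_b = -1.716 / -0.6814 = 2.518.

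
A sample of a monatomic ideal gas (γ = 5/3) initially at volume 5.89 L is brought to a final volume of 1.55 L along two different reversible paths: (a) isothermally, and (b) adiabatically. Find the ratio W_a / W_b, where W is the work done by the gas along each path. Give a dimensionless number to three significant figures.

W_a / W_b ≈ 0.620

Path (a) isothermal: W = P₁V₁ ln(V₂/V₁) → W_a/(P₁V₁) = -1.335.
Path (b) adiabatic: W = P₁V₁(1 − (V₁/V₂)^(γ−1))/(γ−1) → W_b/(P₁V₁) = -2.153.
W_a / W_b = -1.335 / -2.153 = 0.6202.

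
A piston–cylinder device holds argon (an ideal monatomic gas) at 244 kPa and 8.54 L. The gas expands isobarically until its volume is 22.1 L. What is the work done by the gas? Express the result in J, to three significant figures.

W ≈ 3310 J

Isobaric: W = P ΔV.
W = (244 kPa)(22.1 − 8.54 L) = (244)(13.56) = 3309 J.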